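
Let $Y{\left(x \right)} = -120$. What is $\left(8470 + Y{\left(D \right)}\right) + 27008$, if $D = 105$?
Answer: $35358$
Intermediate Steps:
$\left(8470 + Y{\left(D \right)}\right) + 27008 = \left(8470 - 120\right) + 27008 = 8350 + 27008 = 35358$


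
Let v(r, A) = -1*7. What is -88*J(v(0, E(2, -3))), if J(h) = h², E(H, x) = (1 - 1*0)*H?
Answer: -4312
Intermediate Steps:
E(H, x) = H (E(H, x) = (1 + 0)*H = 1*H = H)
v(r, A) = -7
-88*J(v(0, E(2, -3))) = -88*(-7)² = -88*49 = -4312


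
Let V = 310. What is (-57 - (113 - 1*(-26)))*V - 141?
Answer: -60901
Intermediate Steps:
(-57 - (113 - 1*(-26)))*V - 141 = (-57 - (113 - 1*(-26)))*310 - 141 = (-57 - (113 + 26))*310 - 141 = (-57 - 1*139)*310 - 141 = (-57 - 139)*310 - 141 = -196*310 - 141 = -60760 - 141 = -60901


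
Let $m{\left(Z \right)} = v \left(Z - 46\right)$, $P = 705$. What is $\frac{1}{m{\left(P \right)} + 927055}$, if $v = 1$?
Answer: $\frac{1}{927714} \approx 1.0779 \cdot 10^{-6}$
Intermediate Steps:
$m{\left(Z \right)} = -46 + Z$ ($m{\left(Z \right)} = 1 \left(Z - 46\right) = 1 \left(-46 + Z\right) = -46 + Z$)
$\frac{1}{m{\left(P \right)} + 927055} = \frac{1}{\left(-46 + 705\right) + 927055} = \frac{1}{659 + 927055} = \frac{1}{927714}$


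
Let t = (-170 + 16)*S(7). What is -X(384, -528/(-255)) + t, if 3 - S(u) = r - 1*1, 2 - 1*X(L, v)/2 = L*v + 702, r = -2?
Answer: 175628/85 ≈ 2066.2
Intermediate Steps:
X(L, v) = -1400 - 2*L*v (X(L, v) = 4 - 2*(L*v + 702) = 4 - 2*(702 + L*v) = 4 + (-1404 - 2*L*v) = -1400 - 2*L*v)
S(u) = 6 (S(u) = 3 - (-2 - 1*1) = 3 - (-2 - 1) = 3 - 1*(-3) = 3 + 3 = 6)
t = -924 (t = (-170 + 16)*6 = -154*6 = -924)
-X(384, -528/(-255)) + t = -(-1400 - 2*384*(-528/(-255))) - 924 = -(-1400 - 2*384*(-528*(-1/255))) - 924 = -(-1400 - 2*384*176/85) - 924 = -(-1400 - 135168/85) - 924 = -1*(-254168/85) - 924 = 254168/85 - 924 = 175628/85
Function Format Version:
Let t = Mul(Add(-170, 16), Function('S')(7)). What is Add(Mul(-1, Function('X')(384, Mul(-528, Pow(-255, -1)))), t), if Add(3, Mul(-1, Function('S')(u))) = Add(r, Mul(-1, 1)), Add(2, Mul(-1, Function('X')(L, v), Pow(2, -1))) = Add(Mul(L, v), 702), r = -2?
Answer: Rational(175628, 85) ≈ 2066.2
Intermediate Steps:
Function('X')(L, v) = Add(-1400, Mul(-2, L, v)) (Function('X')(L, v) = Add(4, Mul(-2, Add(Mul(L, v), 702))) = Add(4, Mul(-2, Add(702, Mul(L, v)))) = Add(4, Add(-1404, Mul(-2, L, v))) = Add(-1400, Mul(-2, L, v)))
Function('S')(u) = 6 (Function('S')(u) = Add(3, Mul(-1, Add(-2, Mul(-1, 1)))) = Add(3, Mul(-1, Add(-2, -1))) = Add(3, Mul(-1, -3)) = Add(3, 3) = 6)
t = -924 (t = Mul(Add(-170, 16), 6) = Mul(-154, 6) = -924)
Add(Mul(-1, Function('X')(384, Mul(-528, Pow(-255, -1)))), t) = Add(Mul(-1, Add(-1400, Mul(-2, 384, Mul(-528, Pow(-255, -1))))), -924) = Add(Mul(-1, Add(-1400, Mul(-2, 384, Mul(-528, Rational(-1, 255))))), -924) = Add(Mul(-1, Add(-1400, Mul(-2, 384, Rational(176, 85)))), -924) = Add(Mul(-1, Add(-1400, Rational(-135168, 85))), -924) = Add(Mul(-1, Rational(-254168, 85)), -924) = Add(Rational(254168, 85), -924) = Rational(175628, 85)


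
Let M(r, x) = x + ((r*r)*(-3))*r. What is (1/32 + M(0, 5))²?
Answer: 25921/1024 ≈ 25.313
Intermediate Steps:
M(r, x) = x - 3*r³ (M(r, x) = x + (r²*(-3))*r = x + (-3*r²)*r = x - 3*r³)
(1/32 + M(0, 5))² = (1/32 + (5 - 3*0³))² = (1/32 + (5 - 3*0))² = (1/32 + (5 + 0))² = (1/32 + 5)² = (161/32)² = 25921/1024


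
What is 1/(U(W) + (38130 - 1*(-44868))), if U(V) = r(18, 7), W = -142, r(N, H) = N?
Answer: 1/83016 ≈ 1.2046e-5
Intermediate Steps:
U(V) = 18
1/(U(W) + (38130 - 1*(-44868))) = 1/(18 + (38130 - 1*(-44868))) = 1/(18 + (38130 + 44868)) = 1/(18 + 82998) = 1/83016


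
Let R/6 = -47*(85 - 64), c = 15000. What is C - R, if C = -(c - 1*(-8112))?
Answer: -17190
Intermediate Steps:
R = -5922 (R = 6*(-47*(85 - 64)) = 6*(-47*21) = 6*(-987) = -5922)
C = -23112 (C = -(15000 - 1*(-8112)) = -(15000 + 8112) = -1*23112 = -23112)
C - R = -23112 - 1*(-5922) = -23112 + 5922 = -17190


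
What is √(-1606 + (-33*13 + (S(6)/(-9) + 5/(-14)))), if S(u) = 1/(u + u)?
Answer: I*√32313477/126 ≈ 45.115*I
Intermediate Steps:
S(u) = 1/(2*u)
√(-1606 + (-33*13 + (S(6)/(-9) + 5/(-14)))) = √(-1606 + (-33*13 + (((½)/6)/(-9) + 5/(-14)))) = √(-1606 + (-429 + (((½)*(⅙))*(-⅑) + 5*(-1/14)))) = √(-1606 + (-429 + ((1/12)*(-⅑) - 5/14))) = √(-1606 + (-429 + (-1/108 - 5/14))) = √(-1606 + (-429 - 277/756)) = √(-1606 - 324601/756) = √(-1538737/756) = I*√32313477/126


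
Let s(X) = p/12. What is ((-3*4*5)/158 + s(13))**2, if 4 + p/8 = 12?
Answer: 1378276/56169 ≈ 24.538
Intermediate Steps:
p = 64 (p = -32 + 8*12 = -32 + 96 = 64)
s(X) = 16/3 (s(X) = 64/12 = 64*(1/12) = 16/3)
((-3*4*5)/158 + s(13))**2 = ((-3*4*5)/158 + 16/3)**2 = (-12*5*(1/158) + 16/3)**2 = (-60*1/158 + 16/3)**2 = (-30/79 + 16/3)**2 = (1174/237)**2 = 1378276/56169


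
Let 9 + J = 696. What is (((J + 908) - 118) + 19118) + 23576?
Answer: 44171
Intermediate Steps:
J = 687 (J = -9 + 696 = 687)
(((J + 908) - 118) + 19118) + 23576 = (((687 + 908) - 118) + 19118) + 23576 = ((1595 - 118) + 19118) + 23576 = (1477 + 19118) + 23576 = 20595 + 23576 = 44171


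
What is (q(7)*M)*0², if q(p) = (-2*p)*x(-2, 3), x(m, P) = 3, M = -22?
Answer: 0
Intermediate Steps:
q(p) = -6*p (q(p) = -2*p*3 = -6*p)
(q(7)*M)*0² = (-6*7*(-22))*0² = -42*(-22)*0 = 924*0 = 0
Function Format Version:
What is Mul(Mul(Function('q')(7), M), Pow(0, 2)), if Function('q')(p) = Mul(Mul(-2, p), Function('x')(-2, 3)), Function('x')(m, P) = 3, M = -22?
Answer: 0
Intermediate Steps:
Function('q')(p) = Mul(-6, p) (Function('q')(p) = Mul(Mul(-2, p), 3) = Mul(-6, p))
Mul(Mul(Function('q')(7), M), Pow(0, 2)) = Mul(Mul(Mul(-6, 7), -22), Pow(0, 2)) = Mul(Mul(-42, -22), 0) = Mul(924, 0) = 0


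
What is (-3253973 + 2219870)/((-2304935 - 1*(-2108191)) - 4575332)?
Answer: 344701/1590692 ≈ 0.21670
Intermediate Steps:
(-3253973 + 2219870)/((-2304935 - 1*(-2108191)) - 4575332) = -1034103/((-2304935 + 2108191) - 4575332) = -1034103/(-196744 - 4575332) = -1034103/(-4772076) = -1034103*(-1/4772076) = 344701/1590692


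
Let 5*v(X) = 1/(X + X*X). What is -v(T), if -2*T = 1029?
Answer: -4/5283915 ≈ -7.5701e-7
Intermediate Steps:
T = -1029/2 (T = -½*1029 = -1029/2 ≈ -514.50)
v(X) = 1/(5*(X + X²)) (v(X) = 1/(5*(X + X*X)) = 1/(5*(X + X²)))
-v(T) = -1/(5*(-1029/2)*(1 - 1029/2)) = -(-2)/(5*1029*(-1027/2)) = -(-2)*(-2)/(5*1029*1027) = -1*4/5283915 = -4/5283915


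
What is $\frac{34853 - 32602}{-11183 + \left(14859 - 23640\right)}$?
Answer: $- \frac{2251}{19964} \approx -0.11275$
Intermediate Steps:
$\frac{34853 - 32602}{-11183 + \left(14859 - 23640\right)} = \frac{2251}{-11183 + \left(14859 - 23640\right)} = \frac{2251}{-11183 - 8781} = \frac{2251}{-19964} = 2251 \left(- \frac{1}{19964}\right) = - \frac{2251}{19964}$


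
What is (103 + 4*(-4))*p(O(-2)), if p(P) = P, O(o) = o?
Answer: -174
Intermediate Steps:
(103 + 4*(-4))*p(O(-2)) = (103 + 4*(-4))*(-2) = (103 - 16)*(-2) = 87*(-2) = -174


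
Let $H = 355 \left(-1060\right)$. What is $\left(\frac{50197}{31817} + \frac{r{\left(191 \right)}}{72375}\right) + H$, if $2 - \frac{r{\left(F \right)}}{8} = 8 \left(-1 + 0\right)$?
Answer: $- \frac{173304642411853}{460551075} \approx -3.763 \cdot 10^{5}$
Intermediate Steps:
$H = -376300$
$r{\left(F \right)} = 80$ ($r{\left(F \right)} = 16 - 8 \cdot 8 \left(-1 + 0\right) = 16 - 8 \cdot 8 \left(-1\right) = 16 - -64 = 16 + 64 = 80$)
$\left(\frac{50197}{31817} + \frac{r{\left(191 \right)}}{72375}\right) + H = \left(\frac{50197}{31817} + \frac{80}{72375}\right) - 376300 = \left(50197 \cdot \frac{1}{31817} + 80 \cdot \frac{1}{72375}\right) - 376300 = \left(\frac{50197}{31817} + \frac{16}{14475}\right) - 376300 = \frac{727110647}{460551075} - 376300 = - \frac{173304642411853}{460551075}$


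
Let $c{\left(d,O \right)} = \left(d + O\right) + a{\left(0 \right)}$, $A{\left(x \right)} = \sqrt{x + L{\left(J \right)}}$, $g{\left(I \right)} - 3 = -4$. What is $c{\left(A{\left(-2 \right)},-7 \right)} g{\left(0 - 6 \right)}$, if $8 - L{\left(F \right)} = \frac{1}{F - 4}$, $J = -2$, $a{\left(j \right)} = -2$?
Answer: $9 - \frac{\sqrt{222}}{6} \approx 6.5167$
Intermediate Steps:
$g{\left(I \right)} = -1$ ($g{\left(I \right)} = 3 - 4 = -1$)
$L{\left(F \right)} = 8 - \frac{1}{-4 + F}$ ($L{\left(F \right)} = 8 - \frac{1}{F - 4} = 8 - \frac{1}{-4 + F}$)
$A{\left(x \right)} = \sqrt{\frac{49}{6} + x}$ ($A{\left(x \right)} = \sqrt{x + \frac{-33 + 8 \left(-2\right)}{-4 - 2}} = \sqrt{x + \frac{-33 - 16}{-6}} = \sqrt{x - - \frac{49}{6}} = \sqrt{x + \frac{49}{6}} = \sqrt{\frac{49}{6} + x}$)
$c{\left(d,O \right)} = -2 + O + d$ ($c{\left(d,O \right)} = \left(d + O\right) - 2 = \left(O + d\right) - 2 = -2 + O + d$)
$c{\left(A{\left(-2 \right)},-7 \right)} g{\left(0 - 6 \right)} = \left(-2 - 7 + \frac{\sqrt{294 + 36 \left(-2\right)}}{6}\right) \left(-1\right) = \left(-2 - 7 + \frac{\sqrt{294 - 72}}{6}\right) \left(-1\right) = \left(-2 - 7 + \frac{\sqrt{222}}{6}\right) \left(-1\right) = \left(-9 + \frac{\sqrt{222}}{6}\right) \left(-1\right) = 9 - \frac{\sqrt{222}}{6}$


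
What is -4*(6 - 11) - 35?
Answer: -15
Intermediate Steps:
-4*(6 - 11) - 35 = -4*(-5) - 35 = 20 - 35 = -15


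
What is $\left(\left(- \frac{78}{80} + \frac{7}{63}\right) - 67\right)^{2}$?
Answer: $\frac{596873761}{129600} \approx 4605.5$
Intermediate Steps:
$\left(\left(- \frac{78}{80} + \frac{7}{63}\right) - 67\right)^{2} = \left(\left(\left(-78\right) \frac{1}{80} + 7 \cdot \frac{1}{63}\right) - 67\right)^{2} = \left(\left(- \frac{39}{40} + \frac{1}{9}\right) - 67\right)^{2} = \left(- \frac{311}{360} - 67\right)^{2} = \left(- \frac{24431}{360}\right)^{2} = \frac{596873761}{129600}$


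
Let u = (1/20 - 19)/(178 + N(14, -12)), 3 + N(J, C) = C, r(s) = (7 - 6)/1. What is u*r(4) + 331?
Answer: 1078681/3260 ≈ 330.88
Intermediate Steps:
r(s) = 1 (r(s) = 1*1 = 1)
N(J, C) = -3 + C
u = -379/3260 (u = (1/20 - 19)/(178 + (-3 - 12)) = (1/20 - 19)/(178 - 15) = -379/20/163 = -379/20*1/163 = -379/3260 ≈ -0.11626)
u*r(4) + 331 = -379/3260*1 + 331 = -379/3260 + 331 = 1078681/3260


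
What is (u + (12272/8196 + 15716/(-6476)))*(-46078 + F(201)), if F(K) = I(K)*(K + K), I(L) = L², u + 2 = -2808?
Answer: -151016025687263836/3317331 ≈ -4.5523e+10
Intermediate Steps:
u = -2810 (u = -2 - 2808 = -2810)
F(K) = 2*K³ (F(K) = K²*(K + K) = K²*(2*K) = 2*K³)
(u + (12272/8196 + 15716/(-6476)))*(-46078 + F(201)) = (-2810 + (12272/8196 + 15716/(-6476)))*(-46078 + 2*201³) = (-2810 + (12272*(1/8196) + 15716*(-1/6476)))*(-46078 + 2*8120601) = (-2810 + (3068/2049 - 3929/1619))*(-46078 + 16241202) = (-2810 - 3083429/3317331)*16195124 = -9324783539/3317331*16195124 = -151016025687263836/3317331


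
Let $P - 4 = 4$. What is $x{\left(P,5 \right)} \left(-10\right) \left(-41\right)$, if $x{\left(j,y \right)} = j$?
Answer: $3280$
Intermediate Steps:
$P = 8$ ($P = 4 + 4 = 8$)
$x{\left(P,5 \right)} \left(-10\right) \left(-41\right) = 8 \left(-10\right) \left(-41\right) = \left(-80\right) \left(-41\right) = 3280$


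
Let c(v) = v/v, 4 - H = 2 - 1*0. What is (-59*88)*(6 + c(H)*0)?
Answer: -31152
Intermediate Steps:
H = 2 (H = 4 - (2 - 1*0) = 4 - (2 + 0) = 4 - 1*2 = 4 - 2 = 2)
c(v) = 1
(-59*88)*(6 + c(H)*0) = (-59*88)*(6 + 1*0) = -5192*(6 + 0) = -5192*6 = -31152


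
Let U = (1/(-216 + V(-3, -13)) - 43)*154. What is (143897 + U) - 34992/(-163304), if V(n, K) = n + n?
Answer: 311042511538/2265843 ≈ 1.3727e+5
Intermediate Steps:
V(n, K) = 2*n
U = -735119/111 (U = (1/(-216 + 2*(-3)) - 43)*154 = (1/(-216 - 6) - 43)*154 = (1/(-222) - 43)*154 = (-1/222 - 43)*154 = -9547/222*154 = -735119/111 ≈ -6622.7)
(143897 + U) - 34992/(-163304) = (143897 - 735119/111) - 34992/(-163304) = 15237448/111 - 34992*(-1/163304) = 15237448/111 + 4374/20413 = 311042511538/2265843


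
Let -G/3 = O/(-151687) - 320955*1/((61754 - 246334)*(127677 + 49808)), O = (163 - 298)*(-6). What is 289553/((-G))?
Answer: -287774775159775532860/15892237291149 ≈ -1.8108e+7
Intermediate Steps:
O = 810 (O = -135*(-6) = 810)
G = 15892237291149/993858724170620 (G = -3*(810/(-151687) - 320955*1/((61754 - 246334)*(127677 + 49808))) = -3*(810*(-1/151687) - 320955/((-184580*177485))) = -3*(-810/151687 - 320955/(-32760181300)) = -3*(-810/151687 - 320955*(-1/32760181300)) = -3*(-810/151687 + 64191/6552036260) = -3*(-5297412430383/993858724170620) = 15892237291149/993858724170620 ≈ 0.015990)
289553/((-G)) = 289553/((-1*15892237291149/993858724170620)) = 289553/(-15892237291149/993858724170620) = 289553*(-993858724170620/15892237291149) = -287774775159775532860/15892237291149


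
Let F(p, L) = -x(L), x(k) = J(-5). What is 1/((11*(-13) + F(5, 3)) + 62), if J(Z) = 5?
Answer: -1/86 ≈ -0.011628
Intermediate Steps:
x(k) = 5
F(p, L) = -5 (F(p, L) = -1*5 = -5)
1/((11*(-13) + F(5, 3)) + 62) = 1/((11*(-13) - 5) + 62) = 1/((-143 - 5) + 62) = 1/(-148 + 62) = 1/(-86) = -1/86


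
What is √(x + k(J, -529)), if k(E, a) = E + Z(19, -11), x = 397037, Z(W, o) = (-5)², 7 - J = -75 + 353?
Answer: √396791 ≈ 629.91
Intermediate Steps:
J = -271 (J = 7 - (-75 + 353) = 7 - 1*278 = 7 - 278 = -271)
Z(W, o) = 25
k(E, a) = 25 + E (k(E, a) = E + 25 = 25 + E)
√(x + k(J, -529)) = √(397037 + (25 - 271)) = √(397037 - 246) = √396791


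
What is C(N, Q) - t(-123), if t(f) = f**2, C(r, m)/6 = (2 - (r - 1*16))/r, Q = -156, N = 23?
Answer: -347997/23 ≈ -15130.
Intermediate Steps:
C(r, m) = 6*(18 - r)/r (C(r, m) = 6*((2 - (r - 1*16))/r) = 6*((2 - (r - 16))/r) = 6*((2 - (-16 + r))/r) = 6*((2 + (16 - r))/r) = 6*((18 - r)/r) = 6*(18 - r)/r)
C(N, Q) - t(-123) = (-6 + 108/23) - 1*(-123)**2 = (-6 + 108*(1/23)) - 1*15129 = (-6 + 108/23) - 15129 = -30/23 - 15129 = -347997/23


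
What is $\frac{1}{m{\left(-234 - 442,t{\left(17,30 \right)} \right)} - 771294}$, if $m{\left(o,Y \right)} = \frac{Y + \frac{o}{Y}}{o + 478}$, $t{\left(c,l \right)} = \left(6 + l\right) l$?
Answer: $- \frac{53460}{41233668671} \approx -1.2965 \cdot 10^{-6}$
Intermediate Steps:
$t{\left(c,l \right)} = l \left(6 + l\right)$
$m{\left(o,Y \right)} = \frac{Y + \frac{o}{Y}}{478 + o}$
$\frac{1}{m{\left(-234 - 442,t{\left(17,30 \right)} \right)} - 771294} = \frac{1}{\frac{\left(-234 - 442\right) + \left(30 \left(6 + 30\right)\right)^{2}}{30 \left(6 + 30\right) \left(478 - 676\right)} - 771294} = \frac{1}{\frac{-676 + \left(30 \cdot 36\right)^{2}}{30 \cdot 36 \left(478 - 676\right)} - 771294} = \frac{1}{\frac{-676 + 1080^{2}}{1080 \left(-198\right)} - 771294} = \frac{1}{\frac{1}{1080} \left(- \frac{1}{198}\right) \left(-676 + 1166400\right) - 771294} = \frac{1}{\frac{1}{1080} \left(- \frac{1}{198}\right) 1165724 - 771294} = \frac{1}{- \frac{291431}{53460} - 771294} = \frac{1}{- \frac{41233668671}{53460}} = - \frac{53460}{41233668671}$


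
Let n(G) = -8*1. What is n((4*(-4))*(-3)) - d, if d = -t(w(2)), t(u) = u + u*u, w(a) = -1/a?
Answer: -33/4 ≈ -8.2500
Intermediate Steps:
t(u) = u + u²
n(G) = -8
d = ¼ (d = -(-1/2)*(1 - 1/2) = -(-1*½)*(1 - 1*½) = -(-1)*(1 - ½)/2 = -(-1)/(2*2) = -1*(-¼) = ¼ ≈ 0.25000)
n((4*(-4))*(-3)) - d = -8 - 1*¼ = -8 - ¼ = -33/4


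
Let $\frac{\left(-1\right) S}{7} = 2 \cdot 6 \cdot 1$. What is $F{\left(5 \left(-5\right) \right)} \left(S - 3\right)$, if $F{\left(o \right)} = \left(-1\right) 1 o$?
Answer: $-2175$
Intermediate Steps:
$F{\left(o \right)} = - o$
$S = -84$ ($S = - 7 \cdot 2 \cdot 6 \cdot 1 = - 7 \cdot 12 \cdot 1 = \left(-7\right) 12 = -84$)
$F{\left(5 \left(-5\right) \right)} \left(S - 3\right) = - 5 \left(-5\right) \left(-84 - 3\right) = \left(-1\right) \left(-25\right) \left(-87\right) = 25 \left(-87\right) = -2175$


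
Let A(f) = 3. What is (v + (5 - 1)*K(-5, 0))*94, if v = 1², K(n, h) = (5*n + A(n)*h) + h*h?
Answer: -9306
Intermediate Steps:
K(n, h) = h² + 3*h + 5*n (K(n, h) = (5*n + 3*h) + h*h = (3*h + 5*n) + h² = h² + 3*h + 5*n)
v = 1
(v + (5 - 1)*K(-5, 0))*94 = (1 + (5 - 1)*(0² + 3*0 + 5*(-5)))*94 = (1 + 4*(0 + 0 - 25))*94 = (1 + 4*(-25))*94 = (1 - 100)*94 = -99*94 = -9306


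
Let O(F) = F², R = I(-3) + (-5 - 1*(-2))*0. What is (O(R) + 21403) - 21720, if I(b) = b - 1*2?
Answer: -292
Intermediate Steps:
I(b) = -2 + b (I(b) = b - 2 = -2 + b)
R = -5 (R = (-2 - 3) + (-5 - 1*(-2))*0 = -5 + (-5 + 2)*0 = -5 - 3*0 = -5 + 0 = -5)
(O(R) + 21403) - 21720 = ((-5)² + 21403) - 21720 = (25 + 21403) - 21720 = 21428 - 21720 = -292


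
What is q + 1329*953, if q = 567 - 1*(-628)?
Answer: 1267732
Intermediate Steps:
q = 1195 (q = 567 + 628 = 1195)
q + 1329*953 = 1195 + 1329*953 = 1195 + 1266537 = 1267732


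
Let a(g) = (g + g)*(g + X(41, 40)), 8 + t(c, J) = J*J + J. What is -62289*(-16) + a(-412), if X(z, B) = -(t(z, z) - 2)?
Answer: 2746800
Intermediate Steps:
t(c, J) = -8 + J + J² (t(c, J) = -8 + (J*J + J) = -8 + (J² + J) = -8 + (J + J²) = -8 + J + J²)
X(z, B) = 10 - z - z² (X(z, B) = -((-8 + z + z²) - 2) = -(-10 + z + z²) = 10 - z - z²)
a(g) = 2*g*(-1712 + g) (a(g) = (g + g)*(g + (10 - 1*41 - 1*41²)) = (2*g)*(g + (10 - 41 - 1*1681)) = (2*g)*(g + (10 - 41 - 1681)) = (2*g)*(g - 1712) = (2*g)*(-1712 + g) = 2*g*(-1712 + g))
-62289*(-16) + a(-412) = -62289*(-16) + 2*(-412)*(-1712 - 412) = 996624 + 2*(-412)*(-2124) = 996624 + 1750176 = 2746800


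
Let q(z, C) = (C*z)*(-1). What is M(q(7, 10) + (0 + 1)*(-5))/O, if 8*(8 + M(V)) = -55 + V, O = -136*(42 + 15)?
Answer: 97/31008 ≈ 0.0031282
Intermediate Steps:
q(z, C) = -C*z
O = -7752 (O = -136*57 = -7752)
M(V) = -119/8 + V/8 (M(V) = -8 + (-55 + V)/8 = -8 + (-55/8 + V/8) = -119/8 + V/8)
M(q(7, 10) + (0 + 1)*(-5))/O = (-119/8 + (-1*10*7 + (0 + 1)*(-5))/8)/(-7752) = (-119/8 + (-70 + 1*(-5))/8)*(-1/7752) = (-119/8 + (-70 - 5)/8)*(-1/7752) = (-119/8 + (⅛)*(-75))*(-1/7752) = (-119/8 - 75/8)*(-1/7752) = -97/4*(-1/7752) = 97/31008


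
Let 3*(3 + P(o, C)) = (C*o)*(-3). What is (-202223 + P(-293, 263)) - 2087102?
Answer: -2212269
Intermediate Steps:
P(o, C) = -3 - C*o (P(o, C) = -3 + ((C*o)*(-3))/3 = -3 + (-3*C*o)/3 = -3 - C*o)
(-202223 + P(-293, 263)) - 2087102 = (-202223 + (-3 - 1*263*(-293))) - 2087102 = (-202223 + (-3 + 77059)) - 2087102 = (-202223 + 77056) - 2087102 = -125167 - 2087102 = -2212269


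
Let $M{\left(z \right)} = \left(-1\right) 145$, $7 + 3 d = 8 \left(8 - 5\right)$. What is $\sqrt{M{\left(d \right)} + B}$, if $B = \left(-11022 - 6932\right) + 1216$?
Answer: $i \sqrt{16883} \approx 129.93 i$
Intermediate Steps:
$d = \frac{17}{3}$ ($d = - \frac{7}{3} + \frac{8 \left(8 - 5\right)}{3} = - \frac{7}{3} + \frac{8 \cdot 3}{3} = - \frac{7}{3} + \frac{1}{3} \cdot 24 = - \frac{7}{3} + 8 = \frac{17}{3} \approx 5.6667$)
$B = -16738$ ($B = -17954 + 1216 = -16738$)
$M{\left(z \right)} = -145$
$\sqrt{M{\left(d \right)} + B} = \sqrt{-145 - 16738} = \sqrt{-16883} = i \sqrt{16883}$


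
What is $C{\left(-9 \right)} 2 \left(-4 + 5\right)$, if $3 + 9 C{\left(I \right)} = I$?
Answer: $- \frac{8}{3} \approx -2.6667$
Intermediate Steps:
$C{\left(I \right)} = - \frac{1}{3} + \frac{I}{9}$
$C{\left(-9 \right)} 2 \left(-4 + 5\right) = \left(- \frac{1}{3} + \frac{1}{9} \left(-9\right)\right) 2 \left(-4 + 5\right) = \left(- \frac{1}{3} - 1\right) 2 \cdot 1 = \left(- \frac{4}{3}\right) 2 = - \frac{8}{3}$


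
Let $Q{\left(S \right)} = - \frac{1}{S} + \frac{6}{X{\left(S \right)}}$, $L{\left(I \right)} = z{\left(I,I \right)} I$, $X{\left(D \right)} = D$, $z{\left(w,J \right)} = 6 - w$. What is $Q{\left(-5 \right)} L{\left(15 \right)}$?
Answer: $135$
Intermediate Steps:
$L{\left(I \right)} = I \left(6 - I\right)$ ($L{\left(I \right)} = \left(6 - I\right) I = I \left(6 - I\right)$)
$Q{\left(S \right)} = \frac{5}{S}$ ($Q{\left(S \right)} = - \frac{1}{S} + \frac{6}{S} = \frac{5}{S}$)
$Q{\left(-5 \right)} L{\left(15 \right)} = \frac{5}{-5} \cdot 15 \left(6 - 15\right) = 5 \left(- \frac{1}{5}\right) 15 \left(6 - 15\right) = - 15 \left(-9\right) = \left(-1\right) \left(-135\right) = 135$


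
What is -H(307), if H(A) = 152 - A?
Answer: 155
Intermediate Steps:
-H(307) = -(152 - 1*307) = -(152 - 307) = -1*(-155) = 155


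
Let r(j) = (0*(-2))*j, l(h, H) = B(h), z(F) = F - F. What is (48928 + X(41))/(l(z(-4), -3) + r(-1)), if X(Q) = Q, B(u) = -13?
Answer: -48969/13 ≈ -3766.8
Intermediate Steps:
z(F) = 0
l(h, H) = -13
r(j) = 0 (r(j) = 0*j = 0)
(48928 + X(41))/(l(z(-4), -3) + r(-1)) = (48928 + 41)/(-13 + 0) = 48969/(-13) = 48969*(-1/13) = -48969/13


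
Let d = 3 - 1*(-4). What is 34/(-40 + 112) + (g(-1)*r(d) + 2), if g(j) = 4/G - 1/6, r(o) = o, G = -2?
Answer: -457/36 ≈ -12.694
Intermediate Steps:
d = 7 (d = 3 + 4 = 7)
g(j) = -13/6 (g(j) = 4/(-2) - 1/6 = 4*(-½) - 1*⅙ = -2 - ⅙ = -13/6)
34/(-40 + 112) + (g(-1)*r(d) + 2) = 34/(-40 + 112) + (-13/6*7 + 2) = 34/72 + (-91/6 + 2) = (1/72)*34 - 79/6 = 17/36 - 79/6 = -457/36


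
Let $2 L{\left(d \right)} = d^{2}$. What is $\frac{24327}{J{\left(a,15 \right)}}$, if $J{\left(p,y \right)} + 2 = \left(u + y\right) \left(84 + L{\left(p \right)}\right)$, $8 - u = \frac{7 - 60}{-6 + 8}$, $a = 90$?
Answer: $\frac{24327}{204631} \approx 0.11888$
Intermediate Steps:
$u = \frac{69}{2}$ ($u = 8 - \frac{7 - 60}{-6 + 8} = 8 - - \frac{53}{2} = 8 + \frac{53}{2} = \frac{69}{2} \approx 34.5$)
$L{\left(d \right)} = \frac{d^{2}}{2}$
$J{\left(p,y \right)} = -2 + \left(84 + \frac{p^{2}}{2}\right) \left(\frac{69}{2} + y\right)$ ($J{\left(p,y \right)} = -2 + \left(\frac{69}{2} + y\right) \left(84 + \frac{p^{2}}{2}\right) = -2 + \left(84 + \frac{p^{2}}{2}\right) \left(\frac{69}{2} + y\right)$)
$\frac{24327}{J{\left(a,15 \right)}} = \frac{24327}{2896 + 84 \cdot 15 + \frac{69 \cdot 90^{2}}{4} + \frac{1}{2} \cdot 15 \cdot 90^{2}} = \frac{24327}{2896 + 1260 + \frac{69}{4} \cdot 8100 + \frac{1}{2} \cdot 15 \cdot 8100} = \frac{24327}{2896 + 1260 + 139725 + 60750} = \frac{24327}{204631}$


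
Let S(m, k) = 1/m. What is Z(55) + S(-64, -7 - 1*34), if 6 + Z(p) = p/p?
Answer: -321/64 ≈ -5.0156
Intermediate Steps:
Z(p) = -5 (Z(p) = -6 + p/p = -6 + 1 = -5)
Z(55) + S(-64, -7 - 1*34) = -5 + 1/(-64) = -5 - 1/64 = -321/64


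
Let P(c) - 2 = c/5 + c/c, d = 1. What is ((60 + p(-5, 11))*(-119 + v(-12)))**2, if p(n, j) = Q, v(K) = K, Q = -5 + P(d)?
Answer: 1453210641/25 ≈ 5.8128e+7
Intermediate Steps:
P(c) = 3 + c/5 (P(c) = 2 + (c/5 + c/c) = 2 + (c*(1/5) + 1) = 2 + (c/5 + 1) = 2 + (1 + c/5) = 3 + c/5)
Q = -9/5 (Q = -5 + (3 + (1/5)*1) = -5 + (3 + 1/5) = -5 + 16/5 = -9/5 ≈ -1.8000)
p(n, j) = -9/5
((60 + p(-5, 11))*(-119 + v(-12)))**2 = ((60 - 9/5)*(-119 - 12))**2 = ((291/5)*(-131))**2 = (-38121/5)**2 = 1453210641/25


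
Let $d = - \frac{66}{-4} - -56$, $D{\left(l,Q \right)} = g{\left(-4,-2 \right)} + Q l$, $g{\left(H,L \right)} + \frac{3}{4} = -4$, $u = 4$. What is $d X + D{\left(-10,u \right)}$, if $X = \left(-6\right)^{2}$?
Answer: $\frac{10261}{4} \approx 2565.3$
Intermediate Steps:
$g{\left(H,L \right)} = - \frac{19}{4}$ ($g{\left(H,L \right)} = - \frac{3}{4} - 4 = - \frac{19}{4}$)
$D{\left(l,Q \right)} = - \frac{19}{4} + Q l$
$X = 36$
$d = \frac{145}{2}$ ($d = \left(-66\right) \left(- \frac{1}{4}\right) + 56 = \frac{33}{2} + 56 = \frac{145}{2} \approx 72.5$)
$d X + D{\left(-10,u \right)} = \frac{145}{2} \cdot 36 + \left(- \frac{19}{4} + 4 \left(-10\right)\right) = 2610 - \frac{179}{4} = \frac{10261}{4}$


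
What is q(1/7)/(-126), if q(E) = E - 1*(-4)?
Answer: -29/882 ≈ -0.032880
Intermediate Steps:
q(E) = 4 + E (q(E) = E + 4 = 4 + E)
q(1/7)/(-126) = (4 + 1/7)/(-126) = -(4 + ⅐)/126 = -1/126*29/7 = -29/882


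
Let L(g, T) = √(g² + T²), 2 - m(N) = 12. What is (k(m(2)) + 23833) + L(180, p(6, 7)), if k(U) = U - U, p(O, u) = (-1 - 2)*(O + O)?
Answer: 23833 + 36*√26 ≈ 24017.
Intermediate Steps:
p(O, u) = -6*O
m(N) = -10 (m(N) = 2 - 1*12 = 2 - 12 = -10)
k(U) = 0
L(g, T) = √(T² + g²)
(k(m(2)) + 23833) + L(180, p(6, 7)) = (0 + 23833) + √((-6*6)² + 180²) = 23833 + √((-36)² + 32400) = 23833 + √(1296 + 32400) = 23833 + √33696 = 23833 + 36*√26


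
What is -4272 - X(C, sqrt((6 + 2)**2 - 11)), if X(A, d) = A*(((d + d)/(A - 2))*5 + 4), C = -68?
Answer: -4000 - 68*sqrt(53)/7 ≈ -4070.7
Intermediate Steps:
X(A, d) = A*(4 + 10*d/(-2 + A)) (X(A, d) = A*(((2*d)/(-2 + A))*5 + 4) = A*((2*d/(-2 + A))*5 + 4) = A*(10*d/(-2 + A) + 4) = A*(4 + 10*d/(-2 + A)))
-4272 - X(C, sqrt((6 + 2)**2 - 11)) = -4272 - 2*(-68)*(-4 + 2*(-68) + 5*sqrt((6 + 2)**2 - 11))/(-2 - 68) = -4272 - 2*(-68)*(-4 - 136 + 5*sqrt(8**2 - 11))/(-70) = -4272 - 2*(-68)*(-1)*(-4 - 136 + 5*sqrt(64 - 11))/70 = -4272 - 2*(-68)*(-1)*(-4 - 136 + 5*sqrt(53))/70 = -4272 - 2*(-68)*(-1)*(-140 + 5*sqrt(53))/70 = -4272 - (-272 + 68*sqrt(53)/7) = -4272 + (272 - 68*sqrt(53)/7) = -4000 - 68*sqrt(53)/7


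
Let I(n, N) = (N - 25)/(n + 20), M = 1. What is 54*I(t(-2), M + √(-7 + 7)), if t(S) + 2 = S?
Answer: -81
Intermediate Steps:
t(S) = -2 + S
I(n, N) = (-25 + N)/(20 + n)
54*I(t(-2), M + √(-7 + 7)) = 54*((-25 + (1 + √(-7 + 7)))/(20 + (-2 - 2))) = 54*((-25 + (1 + √0))/(20 - 4)) = 54*((-25 + (1 + 0))/16) = 54*((-25 + 1)/16) = 54*((1/16)*(-24)) = 54*(-3/2) = -81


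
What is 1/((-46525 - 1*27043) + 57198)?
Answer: -1/16370 ≈ -6.1087e-5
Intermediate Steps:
1/((-46525 - 1*27043) + 57198) = 1/((-46525 - 27043) + 57198) = 1/(-73568 + 57198) = 1/(-16370) = -1/16370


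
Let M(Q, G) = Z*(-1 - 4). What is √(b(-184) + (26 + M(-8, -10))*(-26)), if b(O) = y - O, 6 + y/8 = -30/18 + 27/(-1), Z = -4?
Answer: 2*I*√2901/3 ≈ 35.907*I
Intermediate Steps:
M(Q, G) = 20 (M(Q, G) = -4*(-1 - 4) = -4*(-5) = 20)
y = -832/3 (y = -48 + 8*(-30/18 + 27/(-1)) = -48 + 8*(-30*1/18 + 27*(-1)) = -48 + 8*(-5/3 - 27) = -48 + 8*(-86/3) = -48 - 688/3 = -832/3 ≈ -277.33)
b(O) = -832/3 - O
√(b(-184) + (26 + M(-8, -10))*(-26)) = √((-832/3 - 1*(-184)) + (26 + 20)*(-26)) = √((-832/3 + 184) + 46*(-26)) = √(-280/3 - 1196) = √(-3868/3) = 2*I*√2901/3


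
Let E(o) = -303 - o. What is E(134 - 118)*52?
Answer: -16588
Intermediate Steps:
E(134 - 118)*52 = (-303 - (134 - 118))*52 = (-303 - 1*16)*52 = (-303 - 16)*52 = -319*52 = -16588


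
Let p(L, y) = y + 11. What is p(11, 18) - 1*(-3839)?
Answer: 3868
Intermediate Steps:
p(L, y) = 11 + y
p(11, 18) - 1*(-3839) = (11 + 18) - 1*(-3839) = 29 + 3839 = 3868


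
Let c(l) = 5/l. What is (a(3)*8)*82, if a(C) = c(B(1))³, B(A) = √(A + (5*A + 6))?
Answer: 10250*√3/9 ≈ 1972.6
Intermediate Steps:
B(A) = √(6 + 6*A) (B(A) = √(A + (6 + 5*A)) = √(6 + 6*A))
a(C) = 125*√3/72 (a(C) = (5/(√(6 + 6*1)))³ = (5/(√(6 + 6)))³ = (5/(√12))³ = (5/((2*√3)))³ = (5*(√3/6))³ = (5*√3/6)³ = 125*√3/72)
(a(3)*8)*82 = ((125*√3/72)*8)*82 = (125*√3/9)*82 = 10250*√3/9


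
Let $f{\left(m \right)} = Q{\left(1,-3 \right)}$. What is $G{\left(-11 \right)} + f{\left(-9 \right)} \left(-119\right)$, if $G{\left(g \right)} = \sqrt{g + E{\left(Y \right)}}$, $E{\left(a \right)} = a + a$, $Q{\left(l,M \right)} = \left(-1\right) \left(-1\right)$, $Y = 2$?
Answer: $-119 + i \sqrt{7} \approx -119.0 + 2.6458 i$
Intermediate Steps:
$Q{\left(l,M \right)} = 1$
$f{\left(m \right)} = 1$
$E{\left(a \right)} = 2 a$
$G{\left(g \right)} = \sqrt{4 + g}$ ($G{\left(g \right)} = \sqrt{g + 2 \cdot 2} = \sqrt{g + 4} = \sqrt{4 + g}$)
$G{\left(-11 \right)} + f{\left(-9 \right)} \left(-119\right) = \sqrt{4 - 11} + 1 \left(-119\right) = \sqrt{-7} - 119 = i \sqrt{7} - 119 = -119 + i \sqrt{7}$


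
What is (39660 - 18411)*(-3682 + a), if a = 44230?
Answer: 861604452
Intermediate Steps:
(39660 - 18411)*(-3682 + a) = (39660 - 18411)*(-3682 + 44230) = 21249*40548 = 861604452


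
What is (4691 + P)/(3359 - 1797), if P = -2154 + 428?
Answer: 2965/1562 ≈ 1.8982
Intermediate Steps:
P = -1726
(4691 + P)/(3359 - 1797) = (4691 - 1726)/(3359 - 1797) = 2965/1562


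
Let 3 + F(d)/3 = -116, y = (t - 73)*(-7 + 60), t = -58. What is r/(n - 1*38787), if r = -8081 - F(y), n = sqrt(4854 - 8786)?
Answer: 299590788/1504435301 + 15448*I*sqrt(983)/1504435301 ≈ 0.19914 + 0.00032194*I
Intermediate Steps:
y = -6943 (y = (-58 - 73)*(-7 + 60) = -131*53 = -6943)
F(d) = -357 (F(d) = -9 + 3*(-116) = -9 - 348 = -357)
n = 2*I*sqrt(983) (n = sqrt(-3932) = 2*I*sqrt(983) ≈ 62.706*I)
r = -7724 (r = -8081 - 1*(-357) = -8081 + 357 = -7724)
r/(n - 1*38787) = -7724/(2*I*sqrt(983) - 1*38787) = -7724/(2*I*sqrt(983) - 38787) = -7724/(-38787 + 2*I*sqrt(983))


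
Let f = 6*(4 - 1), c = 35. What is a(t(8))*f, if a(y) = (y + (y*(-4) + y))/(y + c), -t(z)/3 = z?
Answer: 864/11 ≈ 78.545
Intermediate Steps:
t(z) = -3*z
a(y) = -2*y/(35 + y) (a(y) = (y + (y*(-4) + y))/(y + 35) = (y + (-4*y + y))/(35 + y) = (y - 3*y)/(35 + y) = (-2*y)/(35 + y) = -2*y/(35 + y))
f = 18 (f = 6*3 = 18)
a(t(8))*f = -2*(-3*8)/(35 - 3*8)*18 = -2*(-24)/(35 - 24)*18 = -2*(-24)/11*18 = -2*(-24)*1/11*18 = (48/11)*18 = 864/11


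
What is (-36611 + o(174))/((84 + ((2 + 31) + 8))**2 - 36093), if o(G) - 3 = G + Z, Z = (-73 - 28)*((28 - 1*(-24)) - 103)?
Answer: 4469/2924 ≈ 1.5284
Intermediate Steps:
Z = 5151 (Z = -101*((28 + 24) - 103) = -101*(52 - 103) = -101*(-51) = 5151)
o(G) = 5154 + G (o(G) = 3 + (G + 5151) = 3 + (5151 + G) = 5154 + G)
(-36611 + o(174))/((84 + ((2 + 31) + 8))**2 - 36093) = (-36611 + (5154 + 174))/((84 + ((2 + 31) + 8))**2 - 36093) = (-36611 + 5328)/((84 + (33 + 8))**2 - 36093) = -31283/((84 + 41)**2 - 36093) = -31283/(125**2 - 36093) = -31283/(15625 - 36093) = -31283/(-20468) = -31283*(-1/20468) = 4469/2924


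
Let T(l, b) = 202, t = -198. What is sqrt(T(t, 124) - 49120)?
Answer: I*sqrt(48918) ≈ 221.17*I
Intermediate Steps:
sqrt(T(t, 124) - 49120) = sqrt(202 - 49120) = sqrt(-48918) = I*sqrt(48918)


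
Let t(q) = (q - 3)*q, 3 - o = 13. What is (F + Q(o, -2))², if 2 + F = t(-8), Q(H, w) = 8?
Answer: 8836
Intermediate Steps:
o = -10 (o = 3 - 1*13 = 3 - 13 = -10)
t(q) = q*(-3 + q) (t(q) = (-3 + q)*q = q*(-3 + q))
F = 86 (F = -2 - 8*(-3 - 8) = -2 - 8*(-11) = -2 + 88 = 86)
(F + Q(o, -2))² = (86 + 8)² = 94² = 8836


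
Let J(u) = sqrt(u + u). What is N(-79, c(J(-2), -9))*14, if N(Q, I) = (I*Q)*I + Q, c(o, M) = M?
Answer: -90692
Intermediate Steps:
J(u) = sqrt(2)*sqrt(u) (J(u) = sqrt(2*u) = sqrt(2)*sqrt(u))
N(Q, I) = Q + Q*I**2 (N(Q, I) = Q*I**2 + Q = Q + Q*I**2)
N(-79, c(J(-2), -9))*14 = -79*(1 + (-9)**2)*14 = -79*(1 + 81)*14 = -79*82*14 = -6478*14 = -90692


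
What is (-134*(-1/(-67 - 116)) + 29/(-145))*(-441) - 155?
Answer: 78116/305 ≈ 256.12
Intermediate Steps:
(-134*(-1/(-67 - 116)) + 29/(-145))*(-441) - 155 = (-134/((-1*(-183))) + 29*(-1/145))*(-441) - 155 = (-134/183 - 1/5)*(-441) - 155 = -853/915*(-441) - 155 = 125391/305 - 155 = 78116/305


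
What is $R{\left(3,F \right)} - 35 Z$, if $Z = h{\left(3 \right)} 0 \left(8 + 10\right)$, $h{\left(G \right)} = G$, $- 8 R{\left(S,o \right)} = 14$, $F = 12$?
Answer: $- \frac{7}{4} \approx -1.75$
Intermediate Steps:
$R{\left(S,o \right)} = - \frac{7}{4}$ ($R{\left(S,o \right)} = \left(- \frac{1}{8}\right) 14 = - \frac{7}{4}$)
$Z = 0$ ($Z = 3 \cdot 0 \left(8 + 10\right) = 0 \cdot 18 = 0$)
$R{\left(3,F \right)} - 35 Z = - \frac{7}{4} - 0 = - \frac{7}{4} + 0 = - \frac{7}{4}$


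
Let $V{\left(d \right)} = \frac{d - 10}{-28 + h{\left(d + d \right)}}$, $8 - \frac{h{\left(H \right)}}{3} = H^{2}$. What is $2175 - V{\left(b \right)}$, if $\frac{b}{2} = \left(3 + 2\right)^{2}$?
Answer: $\frac{16314685}{7501} \approx 2175.0$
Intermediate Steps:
$h{\left(H \right)} = 24 - 3 H^{2}$
$b = 50$ ($b = 2 \left(3 + 2\right)^{2} = 2 \cdot 5^{2} = 2 \cdot 25 = 50$)
$V{\left(d \right)} = \frac{-10 + d}{-4 - 12 d^{2}}$ ($V{\left(d \right)} = \frac{d - 10}{-28 - \left(-24 + 3 \left(d + d\right)^{2}\right)} = \frac{-10 + d}{-28 - \left(-24 + 3 \left(2 d\right)^{2}\right)} = \frac{-10 + d}{-28 - \left(-24 + 3 \cdot 4 d^{2}\right)} = \frac{-10 + d}{-28 - \left(-24 + 12 d^{2}\right)} = \frac{-10 + d}{-4 - 12 d^{2}}$)
$2175 - V{\left(b \right)} = 2175 - \frac{10 - 50}{4 \left(1 + 3 \cdot 50^{2}\right)} = 2175 - \frac{10 - 50}{4 \left(1 + 3 \cdot 2500\right)} = 2175 - \frac{1}{4} \frac{1}{1 + 7500} \left(-40\right) = 2175 - \frac{1}{4} \cdot \frac{1}{7501} \left(-40\right) = 2175 - - \frac{10}{7501} = 2175 + \frac{10}{7501} = \frac{16314685}{7501}$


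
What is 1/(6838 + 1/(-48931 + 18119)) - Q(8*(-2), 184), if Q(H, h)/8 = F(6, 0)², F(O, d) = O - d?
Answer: -60679396228/210692455 ≈ -288.00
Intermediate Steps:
Q(H, h) = 288 (Q(H, h) = 8*(6 - 1*0)² = 8*(6 + 0)² = 8*6² = 8*36 = 288)
1/(6838 + 1/(-48931 + 18119)) - Q(8*(-2), 184) = 1/(6838 + 1/(-48931 + 18119)) - 1*288 = 1/(6838 + 1/(-30812)) - 288 = 1/(6838 - 1/30812) - 288 = 1/(210692455/30812) - 288 = 30812/210692455 - 288 = -60679396228/210692455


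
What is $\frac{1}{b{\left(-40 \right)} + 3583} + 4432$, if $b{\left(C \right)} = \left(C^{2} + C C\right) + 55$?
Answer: $\frac{30306017}{6838} \approx 4432.0$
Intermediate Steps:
$b{\left(C \right)} = 55 + 2 C^{2}$ ($b{\left(C \right)} = \left(C^{2} + C^{2}\right) + 55 = 2 C^{2} + 55 = 55 + 2 C^{2}$)
$\frac{1}{b{\left(-40 \right)} + 3583} + 4432 = \frac{1}{\left(55 + 2 \left(-40\right)^{2}\right) + 3583} + 4432 = \frac{1}{\left(55 + 2 \cdot 1600\right) + 3583} + 4432 = \frac{1}{\left(55 + 3200\right) + 3583} + 4432 = \frac{1}{3255 + 3583} + 4432 = \frac{1}{6838} + 4432 = \frac{30306017}{6838}$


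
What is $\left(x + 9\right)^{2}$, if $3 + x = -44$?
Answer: $1444$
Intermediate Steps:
$x = -47$ ($x = -3 - 44 = -47$)
$\left(x + 9\right)^{2} = \left(-47 + 9\right)^{2} = \left(-38\right)^{2} = 1444$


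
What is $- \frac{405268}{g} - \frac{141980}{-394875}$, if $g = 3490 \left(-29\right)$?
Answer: $\frac{3487999946}{799305975} \approx 4.3638$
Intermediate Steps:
$g = -101210$
$- \frac{405268}{g} - \frac{141980}{-394875} = - \frac{405268}{-101210} - \frac{141980}{-394875} = \left(-405268\right) \left(- \frac{1}{101210}\right) - - \frac{28396}{78975} = \frac{202634}{50605} + \frac{28396}{78975} = \frac{3487999946}{799305975}$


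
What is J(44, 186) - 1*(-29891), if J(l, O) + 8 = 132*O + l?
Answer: 54479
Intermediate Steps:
J(l, O) = -8 + l + 132*O (J(l, O) = -8 + (132*O + l) = -8 + (l + 132*O) = -8 + l + 132*O)
J(44, 186) - 1*(-29891) = (-8 + 44 + 132*186) - 1*(-29891) = (-8 + 44 + 24552) + 29891 = 24588 + 29891 = 54479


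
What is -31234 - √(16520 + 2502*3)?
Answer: -31234 - √24026 ≈ -31389.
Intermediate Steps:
-31234 - √(16520 + 2502*3) = -31234 - √(16520 + 7506) = -31234 - √24026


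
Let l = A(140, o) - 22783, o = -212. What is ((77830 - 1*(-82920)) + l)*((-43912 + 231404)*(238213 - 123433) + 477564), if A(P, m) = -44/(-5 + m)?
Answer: 92044141773792156/31 ≈ 2.9692e+15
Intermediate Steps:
l = -4943867/217 (l = -44/(-5 - 212) - 22783 = -44/(-217) - 22783 = -44*(-1/217) - 22783 = 44/217 - 22783 = -4943867/217 ≈ -22783.)
((77830 - 1*(-82920)) + l)*((-43912 + 231404)*(238213 - 123433) + 477564) = ((77830 - 1*(-82920)) - 4943867/217)*((-43912 + 231404)*(238213 - 123433) + 477564) = ((77830 + 82920) - 4943867/217)*(187492*114780 + 477564) = (160750 - 4943867/217)*(21520331760 + 477564) = (29938883/217)*21520809324 = 92044141773792156/31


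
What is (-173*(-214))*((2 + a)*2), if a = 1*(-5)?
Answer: -222132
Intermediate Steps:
a = -5
(-173*(-214))*((2 + a)*2) = (-173*(-214))*((2 - 5)*2) = 37022*(-3*2) = 37022*(-6) = -222132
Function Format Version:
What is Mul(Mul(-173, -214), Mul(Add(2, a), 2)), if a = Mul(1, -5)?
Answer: -222132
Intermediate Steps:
a = -5
Mul(Mul(-173, -214), Mul(Add(2, a), 2)) = Mul(Mul(-173, -214), Mul(Add(2, -5), 2)) = Mul(37022, Mul(-3, 2)) = Mul(37022, -6) = -222132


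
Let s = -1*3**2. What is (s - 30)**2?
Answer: 1521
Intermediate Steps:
s = -9 (s = -1*9 = -9)
(s - 30)**2 = (-9 - 30)**2 = (-39)**2 = 1521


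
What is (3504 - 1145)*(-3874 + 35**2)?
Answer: -6248991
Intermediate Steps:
(3504 - 1145)*(-3874 + 35**2) = 2359*(-3874 + 1225) = 2359*(-2649) = -6248991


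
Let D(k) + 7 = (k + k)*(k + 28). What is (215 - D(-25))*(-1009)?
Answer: -375348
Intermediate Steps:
D(k) = -7 + 2*k*(28 + k) (D(k) = -7 + (k + k)*(k + 28) = -7 + (2*k)*(28 + k) = -7 + 2*k*(28 + k))
(215 - D(-25))*(-1009) = (215 - (-7 + 2*(-25)² + 56*(-25)))*(-1009) = (215 - (-7 + 2*625 - 1400))*(-1009) = (215 - (-7 + 1250 - 1400))*(-1009) = (215 - 1*(-157))*(-1009) = (215 + 157)*(-1009) = 372*(-1009) = -375348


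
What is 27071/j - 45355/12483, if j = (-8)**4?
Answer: 152153213/51130368 ≈ 2.9758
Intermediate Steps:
j = 4096
27071/j - 45355/12483 = 27071/4096 - 45355/12483 = 152153213/51130368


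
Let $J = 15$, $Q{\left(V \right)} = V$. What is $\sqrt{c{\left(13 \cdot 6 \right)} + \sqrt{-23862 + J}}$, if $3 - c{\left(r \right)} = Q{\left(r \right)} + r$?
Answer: $\sqrt{-153 + i \sqrt{23847}} \approx 5.6738 + 13.609 i$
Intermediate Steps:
$c{\left(r \right)} = 3 - 2 r$ ($c{\left(r \right)} = 3 - \left(r + r\right) = 3 - 2 r$)
$\sqrt{c{\left(13 \cdot 6 \right)} + \sqrt{-23862 + J}} = \sqrt{\left(3 - 2 \cdot 13 \cdot 6\right) + \sqrt{-23862 + 15}} = \sqrt{\left(3 - 156\right) + \sqrt{-23847}} = \sqrt{\left(3 - 156\right) + i \sqrt{23847}} = \sqrt{-153 + i \sqrt{23847}}$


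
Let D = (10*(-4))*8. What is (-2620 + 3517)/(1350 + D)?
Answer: 897/1030 ≈ 0.87087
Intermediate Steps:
D = -320 (D = -40*8 = -320)
(-2620 + 3517)/(1350 + D) = (-2620 + 3517)/(1350 - 320) = 897/1030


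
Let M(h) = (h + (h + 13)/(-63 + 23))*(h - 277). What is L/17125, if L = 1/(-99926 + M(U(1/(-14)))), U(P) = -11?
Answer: -1/1656734150 ≈ -6.0360e-10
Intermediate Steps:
M(h) = (-277 + h)*(-13/40 + 39*h/40) (M(h) = (h + (13 + h)/(-40))*(-277 + h) = (h + (13 + h)*(-1/40))*(-277 + h) = (h + (-13/40 - h/40))*(-277 + h) = (-13/40 + 39*h/40)*(-277 + h) = (-277 + h)*(-13/40 + 39*h/40))
L = -5/483718 (L = 1/(-99926 + (3601/40 - 1352/5*(-11) + (39/40)*(-11)**2)) = 1/(-99926 + (3601/40 + 14872/5 + (39/40)*121)) = 1/(-99926 + (3601/40 + 14872/5 + 4719/40)) = 1/(-99926 + 15912/5) = 1/(-483718/5) = -5/483718 ≈ -1.0337e-5)
L/17125 = -5/483718/17125 = -5/483718*1/17125 = -1/1656734150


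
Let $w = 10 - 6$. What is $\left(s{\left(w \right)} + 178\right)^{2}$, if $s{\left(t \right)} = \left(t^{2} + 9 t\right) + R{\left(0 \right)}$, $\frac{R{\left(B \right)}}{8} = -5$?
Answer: $36100$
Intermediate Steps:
$w = 4$
$R{\left(B \right)} = -40$ ($R{\left(B \right)} = 8 \left(-5\right) = -40$)
$s{\left(t \right)} = -40 + t^{2} + 9 t$ ($s{\left(t \right)} = \left(t^{2} + 9 t\right) - 40 = -40 + t^{2} + 9 t$)
$\left(s{\left(w \right)} + 178\right)^{2} = \left(\left(-40 + 4^{2} + 9 \cdot 4\right) + 178\right)^{2} = \left(\left(-40 + 16 + 36\right) + 178\right)^{2} = \left(12 + 178\right)^{2} = 190^{2} = 36100$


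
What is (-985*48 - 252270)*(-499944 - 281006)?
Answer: 233933572500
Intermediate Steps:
(-985*48 - 252270)*(-499944 - 281006) = (-47280 - 252270)*(-780950) = -299550*(-780950) = 233933572500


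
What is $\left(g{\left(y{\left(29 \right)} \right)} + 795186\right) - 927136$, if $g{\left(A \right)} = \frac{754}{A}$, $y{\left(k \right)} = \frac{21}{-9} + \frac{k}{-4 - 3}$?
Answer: $- \frac{8980517}{68} \approx -1.3207 \cdot 10^{5}$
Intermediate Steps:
$y{\left(k \right)} = - \frac{7}{3} - \frac{k}{7}$ ($y{\left(k \right)} = 21 \left(- \frac{1}{9}\right) + \frac{k}{-4 - 3} = - \frac{7}{3} + \frac{k}{-7} = - \frac{7}{3} + k \left(- \frac{1}{7}\right) = - \frac{7}{3} - \frac{k}{7}$)
$\left(g{\left(y{\left(29 \right)} \right)} + 795186\right) - 927136 = \left(\frac{754}{- \frac{7}{3} - \frac{29}{7}} + 795186\right) - 927136 = \left(\frac{754}{- \frac{136}{21}} + 795186\right) - 927136 = \left(754 \left(- \frac{21}{136}\right) + 795186\right) - 927136 = \left(- \frac{7917}{68} + 795186\right) - 927136 = \frac{54064731}{68} - 927136 = - \frac{8980517}{68}$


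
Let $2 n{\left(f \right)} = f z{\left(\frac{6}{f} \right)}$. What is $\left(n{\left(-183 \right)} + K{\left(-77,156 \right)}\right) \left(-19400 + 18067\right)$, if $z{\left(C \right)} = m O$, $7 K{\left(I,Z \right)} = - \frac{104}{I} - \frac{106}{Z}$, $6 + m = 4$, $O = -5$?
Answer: $\frac{51273043867}{42042} \approx 1.2196 \cdot 10^{6}$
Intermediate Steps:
$m = -2$ ($m = -6 + 4 = -2$)
$K{\left(I,Z \right)} = - \frac{106}{7 Z} - \frac{104}{7 I}$ ($K{\left(I,Z \right)} = \frac{- \frac{104}{I} - \frac{106}{Z}}{7} = \frac{- \frac{106}{Z} - \frac{104}{I}}{7} = - \frac{106}{7 Z} - \frac{104}{7 I}$)
$z{\left(C \right)} = 10$ ($z{\left(C \right)} = \left(-2\right) \left(-5\right) = 10$)
$n{\left(f \right)} = 5 f$ ($n{\left(f \right)} = \frac{f 10}{2} = \frac{10 f}{2} = 5 f$)
$\left(n{\left(-183 \right)} + K{\left(-77,156 \right)}\right) \left(-19400 + 18067\right) = \left(5 \left(-183\right) - \left(- \frac{104}{539} + \frac{53}{546}\right)\right) \left(-19400 + 18067\right) = \left(-915 - - \frac{4031}{42042}\right) \left(-1333\right) = \left(-915 + \left(- \frac{53}{546} + \frac{104}{539}\right)\right) \left(-1333\right) = \left(-915 + \frac{4031}{42042}\right) \left(-1333\right) = \left(- \frac{38464399}{42042}\right) \left(-1333\right) = \frac{51273043867}{42042}$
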